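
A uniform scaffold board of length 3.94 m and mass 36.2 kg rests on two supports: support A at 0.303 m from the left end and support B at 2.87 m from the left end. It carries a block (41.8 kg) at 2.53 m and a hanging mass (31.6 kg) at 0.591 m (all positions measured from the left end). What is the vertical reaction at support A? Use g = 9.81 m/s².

R_A ≈ 454 N

Taking torques about support B:
Beam weight: 36.2 × 9.81 = 355.1 N down at 1.97 m → arm 0.9 m, τ = 355.1 × 0.9 = 319.6 N·m counterclockwise.
Block: 41.8 × 9.81 = 410.1 N down at 2.53 m → arm 0.34 m, τ = 410.1 × 0.34 = 139.4 N·m counterclockwise.
Hanging mass: 31.6 × 9.81 = 310 N down at 0.591 m → arm 2.279 m, τ = 310 × 2.279 = 706.5 N·m counterclockwise.
Net load moment about support B = 1166 N·m counterclockwise.
Reaction R at support A is upward at 0.303 m, arm 2.567 m → moment R × 2.567 clockwise.
For rotational equilibrium, R × 2.567 = 1166, so R = 454 N.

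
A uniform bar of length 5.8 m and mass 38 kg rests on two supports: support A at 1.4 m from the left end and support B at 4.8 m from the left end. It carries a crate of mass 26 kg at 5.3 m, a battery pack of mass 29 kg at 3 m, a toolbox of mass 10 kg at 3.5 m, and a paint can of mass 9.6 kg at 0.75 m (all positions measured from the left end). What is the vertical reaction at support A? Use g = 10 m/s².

R_A ≈ 480 N

Taking torques about support B:
Beam weight: 38 × 10 = 380 N down at 2.9 m → arm 1.9 m, τ = 380 × 1.9 = 722 N·m counterclockwise.
Crate: 26 × 10 = 260 N down at 5.3 m → arm 0.5 m, τ = 260 × 0.5 = 130 N·m clockwise.
Battery pack: 29 × 10 = 290 N down at 3 m → arm 1.8 m, τ = 290 × 1.8 = 522 N·m counterclockwise.
Toolbox: 10 × 10 = 100 N down at 3.5 m → arm 1.3 m, τ = 100 × 1.3 = 130 N·m counterclockwise.
Paint can: 9.6 × 10 = 96 N down at 0.75 m → arm 4.05 m, τ = 96 × 4.05 = 388.8 N·m counterclockwise.
Net load moment about support B = 1633 N·m counterclockwise.
Reaction R at support A is upward at 1.4 m, arm 3.4 m → moment R × 3.4 clockwise.
Balancing moments: R × 3.4 = 1633, giving R = 480 N.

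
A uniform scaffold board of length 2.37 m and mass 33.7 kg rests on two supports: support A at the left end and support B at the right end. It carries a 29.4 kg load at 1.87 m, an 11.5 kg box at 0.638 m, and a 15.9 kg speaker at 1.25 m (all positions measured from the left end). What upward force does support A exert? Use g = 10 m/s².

R_A ≈ 390 N

Choose support B as the axis so its reaction then has zero moment arm.
Beam weight: 33.7 × 10 = 337 N down at 1.185 m → arm 1.185 m, τ = 337 × 1.185 = 399.3 N·m counterclockwise.
Load: 29.4 × 10 = 294 N down at 1.87 m → arm 0.5 m, τ = 294 × 0.5 = 147 N·m counterclockwise.
Box: 11.5 × 10 = 115 N down at 0.638 m → arm 1.732 m, τ = 115 × 1.732 = 199.2 N·m counterclockwise.
Speaker: 15.9 × 10 = 159 N down at 1.25 m → arm 1.12 m, τ = 159 × 1.12 = 178.1 N·m counterclockwise.
Net load moment about support B = 923.6 N·m counterclockwise.
Reaction R at support A is upward at 0 m, arm 2.37 m → moment R × 2.37 clockwise.
Setting net torque to zero: R × 2.37 = 923.6 → R = 390 N.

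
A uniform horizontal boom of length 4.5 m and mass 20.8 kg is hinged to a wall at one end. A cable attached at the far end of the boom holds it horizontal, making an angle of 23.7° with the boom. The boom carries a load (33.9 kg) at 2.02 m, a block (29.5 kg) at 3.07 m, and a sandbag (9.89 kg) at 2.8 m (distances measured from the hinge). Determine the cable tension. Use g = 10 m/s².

Choose the hinge as the axis so the unknown hinge reaction has zero arm there.
Beam weight: 20.8 × 10 = 208 N down at 2.25 m → arm 2.25 m, τ = 208 × 2.25 = 468 N·m clockwise.
Load: 33.9 × 10 = 339 N down at 2.02 m → arm 2.02 m, τ = 339 × 2.02 = 684.8 N·m clockwise.
Block: 29.5 × 10 = 295 N down at 3.07 m → arm 3.07 m, τ = 295 × 3.07 = 905.6 N·m clockwise.
Sandbag: 9.89 × 10 = 98.9 N down at 2.8 m → arm 2.8 m, τ = 98.9 × 2.8 = 276.9 N·m clockwise.
Total clockwise load moment = 2335 N·m.
The cable tension T acts at 4.5 m; only its component perpendicular to the boom, T sinθ, produces torque. sin 23.7° = 0.4019.
For rotational equilibrium, T × 4.5 × 0.4019 = 2335, so T = 2335 / 1.809 = 1290 N.

T ≈ 1290 N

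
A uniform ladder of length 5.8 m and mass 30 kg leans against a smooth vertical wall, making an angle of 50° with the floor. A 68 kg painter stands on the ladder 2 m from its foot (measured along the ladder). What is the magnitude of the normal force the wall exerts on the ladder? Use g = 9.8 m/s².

Choose the foot of the ladder as the axis so the floor normal and friction both act there and drop out.
Ladder weight 30×9.8 = 294 N acts at 2.9 m along the ladder; its horizontal arm is 2.9·cos50° = 1.864 m → τ = 548 N·m clockwise.
Painter: 68×9.8 = 666.4 N at 2 m → arm 1.286 m → τ = 857 N·m clockwise.
Wall normal N acts horizontally at the top; its moment arm is the height L sinθ = 5.8·sin50° = 4.443 m, counterclockwise.
Balancing moments: N × 4.443 = 1405, giving N = 316 N.

N_wall ≈ 316 N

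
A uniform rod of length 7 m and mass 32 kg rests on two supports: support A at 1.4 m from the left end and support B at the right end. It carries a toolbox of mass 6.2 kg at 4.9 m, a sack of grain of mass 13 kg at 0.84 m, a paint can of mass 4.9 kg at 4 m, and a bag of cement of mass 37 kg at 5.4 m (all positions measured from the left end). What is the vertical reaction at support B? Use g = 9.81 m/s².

R_B ≈ 425 N

About support A:
Beam weight: 32 × 9.81 = 313.9 N down at 3.5 m → arm 2.1 m, τ = 313.9 × 2.1 = 659.2 N·m clockwise.
Toolbox: 6.2 × 9.81 = 60.82 N down at 4.9 m → arm 3.5 m, τ = 60.82 × 3.5 = 212.9 N·m clockwise.
Sack of grain: 13 × 9.81 = 127.5 N down at 0.84 m → arm 0.56 m, τ = 127.5 × 0.56 = 71.4 N·m counterclockwise.
Paint can: 4.9 × 9.81 = 48.07 N down at 4 m → arm 2.6 m, τ = 48.07 × 2.6 = 125 N·m clockwise.
Bag of cement: 37 × 9.81 = 363 N down at 5.4 m → arm 4 m, τ = 363 × 4 = 1452 N·m clockwise.
Net load moment about support A = 2378 N·m clockwise.
Reaction R at support B is upward at 7 m, arm 5.6 m → moment R × 5.6 counterclockwise.
Setting net torque to zero: R × 5.6 = 2378 → R = 425 N.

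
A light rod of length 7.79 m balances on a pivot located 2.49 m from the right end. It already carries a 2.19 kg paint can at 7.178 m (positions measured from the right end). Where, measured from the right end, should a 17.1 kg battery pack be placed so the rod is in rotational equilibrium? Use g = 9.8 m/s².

x ≈ 1.89 m from the right end

Take moments about the pivot (at 2.49 m from the right end).
Paint can: 2.19 × 9.8 = 21.46 N down at 7.178 m → arm 4.688 m, τ = 21.46 × 4.688 = 100.6 N·m counterclockwise.
Net moment of existing loads = 100.6 N·m counterclockwise.
The battery pack weighs 17.1 × 9.8 = 167.6 N and must supply an equal clockwise moment, so its lever arm about the pivot is 100.6 / 167.6 = 0.6 m.
That puts it at 2.49 − 0.6 = 1.89 m from the right end.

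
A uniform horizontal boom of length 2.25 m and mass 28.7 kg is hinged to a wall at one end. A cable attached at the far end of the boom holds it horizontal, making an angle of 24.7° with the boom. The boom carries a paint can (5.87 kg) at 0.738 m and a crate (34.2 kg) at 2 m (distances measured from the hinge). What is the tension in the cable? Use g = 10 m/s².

T ≈ 1120 N

Taking torques about the hinge:
Beam weight: 28.7 × 10 = 287 N down at 1.125 m → arm 1.125 m, τ = 287 × 1.125 = 322.9 N·m clockwise.
Paint can: 5.87 × 10 = 58.7 N down at 0.738 m → arm 0.738 m, τ = 58.7 × 0.738 = 43.32 N·m clockwise.
Crate: 34.2 × 10 = 342 N down at 2 m → arm 2 m, τ = 342 × 2 = 684 N·m clockwise.
Total clockwise load moment = 1050 N·m.
The cable tension T acts at 2.25 m; only its component perpendicular to the boom, T sinθ, produces torque. sin 24.7° = 0.4179.
Στ = 0 ⇒ T × 2.25 × 0.4179 = 1050 ⇒ T = 1050 / 0.9403 = 1120 N.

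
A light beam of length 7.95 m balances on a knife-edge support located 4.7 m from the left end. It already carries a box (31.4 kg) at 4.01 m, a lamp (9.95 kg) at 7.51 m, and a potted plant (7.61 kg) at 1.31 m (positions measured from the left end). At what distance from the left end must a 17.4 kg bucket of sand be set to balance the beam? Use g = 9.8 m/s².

x ≈ 5.82 m from the left end

About the knife-edge support (at 4.7 m from the left end):
Box: 31.4 × 9.8 = 307.7 N down at 4.01 m → arm 0.69 m, τ = 307.7 × 0.69 = 212.3 N·m counterclockwise.
Lamp: 9.95 × 9.8 = 97.51 N down at 7.51 m → arm 2.81 m, τ = 97.51 × 2.81 = 274 N·m clockwise.
Potted plant: 7.61 × 9.8 = 74.58 N down at 1.31 m → arm 3.39 m, τ = 74.58 × 3.39 = 252.8 N·m counterclockwise.
Net moment of existing loads = 191.1 N·m counterclockwise.
The bucket of sand weighs 17.4 × 9.8 = 170.5 N and must supply an equal clockwise moment, so its lever arm about the knife-edge support is 191.1 / 170.5 = 1.12 m.
That puts it at 4.7 + 1.12 = 5.82 m from the left end.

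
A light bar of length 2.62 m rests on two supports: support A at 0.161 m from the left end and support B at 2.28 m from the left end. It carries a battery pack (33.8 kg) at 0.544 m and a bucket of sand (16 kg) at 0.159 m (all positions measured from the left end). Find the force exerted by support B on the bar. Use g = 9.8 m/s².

Choose support A as the axis so its reaction then has zero moment arm.
Battery pack: 33.8 × 9.8 = 331.2 N down at 0.544 m → arm 0.383 m, τ = 331.2 × 0.383 = 126.8 N·m clockwise.
Bucket of sand: 16 × 9.8 = 156.8 N down at 0.159 m → arm 0.002 m, τ = 156.8 × 0.002 = 0.3136 N·m counterclockwise.
Net load moment about support A = 126.5 N·m clockwise.
Reaction R at support B is upward at 2.28 m, arm 2.119 m → moment R × 2.119 counterclockwise.
Balancing moments: R × 2.119 = 126.5, giving R = 59.7 N.

R_B ≈ 59.7 N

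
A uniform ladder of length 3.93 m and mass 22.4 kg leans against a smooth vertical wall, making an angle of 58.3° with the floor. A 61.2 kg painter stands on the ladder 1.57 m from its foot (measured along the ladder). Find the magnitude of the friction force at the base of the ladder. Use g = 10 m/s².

Taking torques about the foot of the ladder:
Ladder weight 22.4×10 = 224 N acts at 1.965 m along the ladder; its horizontal arm is 1.965·cos58.3° = 1.033 m → τ = 231.4 N·m clockwise.
Painter: 61.2×10 = 612 N at 1.57 m → arm 0.825 m → τ = 504.9 N·m clockwise.
Wall normal N acts horizontally at the top; its moment arm is the height L sinθ = 3.93·sin58.3° = 3.344 m, counterclockwise.
Balancing moments: N × 3.344 = 736.3, giving N = 220 N.
ΣFx = 0: friction at the foot balances the wall's push, so f = N_wall = 220 N.

f ≈ 220 N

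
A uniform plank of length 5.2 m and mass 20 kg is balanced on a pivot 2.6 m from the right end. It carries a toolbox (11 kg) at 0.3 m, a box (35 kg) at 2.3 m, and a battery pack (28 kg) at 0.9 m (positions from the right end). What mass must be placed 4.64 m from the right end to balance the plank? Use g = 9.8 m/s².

m ≈ 40.9 kg

About the pivot (at 2.6 m from the right end):
Beam weight: acts at the pivot, moment arm 0 → no torque.
Toolbox: 11 × 9.8 = 107.8 N down at 0.3 m → arm 2.3 m, τ = 107.8 × 2.3 = 247.9 N·m clockwise.
Box: 35 × 9.8 = 343 N down at 2.3 m → arm 0.3 m, τ = 343 × 0.3 = 102.9 N·m clockwise.
Battery pack: 28 × 9.8 = 274.4 N down at 0.9 m → arm 1.7 m, τ = 274.4 × 1.7 = 466.5 N·m clockwise.
Net moment of known loads = 817.3 N·m clockwise.
An unknown mass m at 4.64 m has arm 2.04 m; its moment is m·g·2.04 counterclockwise.
Balancing moments: m × 9.8 × 2.04 = 817.3, giving m = 817.3 / (9.8 × 2.04) = 40.9 kg.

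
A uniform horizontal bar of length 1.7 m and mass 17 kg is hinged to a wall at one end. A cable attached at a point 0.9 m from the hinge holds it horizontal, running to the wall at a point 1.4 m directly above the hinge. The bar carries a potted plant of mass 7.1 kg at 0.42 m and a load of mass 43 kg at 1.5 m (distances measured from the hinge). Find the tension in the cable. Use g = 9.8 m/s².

Take moments about the hinge.
Beam weight: 17 × 9.8 = 166.6 N down at 0.85 m → arm 0.85 m, τ = 166.6 × 0.85 = 141.6 N·m clockwise.
Potted plant: 7.1 × 9.8 = 69.58 N down at 0.42 m → arm 0.42 m, τ = 69.58 × 0.42 = 29.22 N·m clockwise.
Load: 43 × 9.8 = 421.4 N down at 1.5 m → arm 1.5 m, τ = 421.4 × 1.5 = 632.1 N·m clockwise.
Total clockwise load moment = 802.9 N·m.
The cable tension T acts at 0.9 m; only its component perpendicular to the bar, T sinθ, produces torque. sinθ = h/√(h²+d²) = 1.4/√(1.4²+0.9²) = 0.8412.
Στ = 0 ⇒ T × 0.9 × 0.8412 = 802.9 ⇒ T = 802.9 / 0.7571 = 1060 N.

T ≈ 1060 N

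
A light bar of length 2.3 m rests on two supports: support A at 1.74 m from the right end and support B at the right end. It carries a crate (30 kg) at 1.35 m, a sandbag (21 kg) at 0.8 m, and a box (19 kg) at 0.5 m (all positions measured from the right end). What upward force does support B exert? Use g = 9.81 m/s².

R_B ≈ 310 N

Take moments about support A.
Crate: 30 × 9.81 = 294.3 N down at 1.35 m → arm 0.39 m, τ = 294.3 × 0.39 = 114.8 N·m clockwise.
Sandbag: 21 × 9.81 = 206 N down at 0.8 m → arm 0.94 m, τ = 206 × 0.94 = 193.6 N·m clockwise.
Box: 19 × 9.81 = 186.4 N down at 0.5 m → arm 1.24 m, τ = 186.4 × 1.24 = 231.1 N·m clockwise.
Net load moment about support A = 539.5 N·m clockwise.
Reaction R at support B is upward at 0 m, arm 1.74 m → moment R × 1.74 counterclockwise.
Στ = 0 ⇒ R × 1.74 = 539.5 ⇒ R = 310 N.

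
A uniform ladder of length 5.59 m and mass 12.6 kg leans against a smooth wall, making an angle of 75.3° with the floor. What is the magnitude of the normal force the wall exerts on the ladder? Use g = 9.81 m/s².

Taking torques about the foot of the ladder:
Ladder weight 12.6×9.81 = 123.6 N acts at 2.795 m along the ladder; its horizontal arm is 2.795·cos75.3° = 0.7093 m → τ = 87.67 N·m clockwise.
Wall normal N acts horizontally at the top; its moment arm is the height L sinθ = 5.59·sin75.3° = 5.407 m, counterclockwise.
Setting net torque to zero: N × 5.407 = 87.67 → N = 16.2 N.

N_wall ≈ 16.2 N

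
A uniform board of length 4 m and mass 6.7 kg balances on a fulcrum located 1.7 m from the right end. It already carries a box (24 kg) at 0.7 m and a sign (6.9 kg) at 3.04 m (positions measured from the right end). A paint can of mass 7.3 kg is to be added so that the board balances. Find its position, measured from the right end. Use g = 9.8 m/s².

x ≈ 3.45 m from the right end

About the fulcrum (at 1.7 m from the right end):
Beam weight: 6.7 × 9.8 = 65.66 N down at 2 m → arm 0.3 m, τ = 65.66 × 0.3 = 19.7 N·m counterclockwise.
Box: 24 × 9.8 = 235.2 N down at 0.7 m → arm 1 m, τ = 235.2 × 1 = 235.2 N·m clockwise.
Sign: 6.9 × 9.8 = 67.62 N down at 3.04 m → arm 1.34 m, τ = 67.62 × 1.34 = 90.61 N·m counterclockwise.
Net moment of existing loads = 124.9 N·m clockwise.
The paint can weighs 7.3 × 9.8 = 71.54 N and must supply an equal counterclockwise moment, so its lever arm about the fulcrum is 124.9 / 71.54 = 1.75 m.
That puts it at 1.7 + 1.75 = 3.45 m from the right end.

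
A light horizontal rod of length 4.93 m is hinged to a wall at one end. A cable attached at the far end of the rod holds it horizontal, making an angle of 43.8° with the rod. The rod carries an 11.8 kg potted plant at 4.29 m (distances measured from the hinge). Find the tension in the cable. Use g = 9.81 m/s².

Sum moments about the hinge (the unknown hinge reaction has zero arm there).
Potted plant: 11.8 × 9.81 = 115.8 N down at 4.29 m → arm 4.29 m, τ = 115.8 × 4.29 = 496.8 N·m clockwise.
Total clockwise load moment = 496.8 N·m.
The cable tension T acts at 4.93 m; only its component perpendicular to the rod, T sinθ, produces torque. sin 43.8° = 0.6921.
Balancing moments: T × 4.93 × 0.6921 = 496.8, giving T = 496.8 / 3.412 = 146 N.

T ≈ 146 N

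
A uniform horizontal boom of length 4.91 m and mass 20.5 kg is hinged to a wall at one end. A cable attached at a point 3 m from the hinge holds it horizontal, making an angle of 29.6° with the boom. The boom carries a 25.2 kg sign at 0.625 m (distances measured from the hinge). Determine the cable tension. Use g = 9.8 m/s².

Take moments about the hinge.
Beam weight: 20.5 × 9.8 = 200.9 N down at 2.455 m → arm 2.455 m, τ = 200.9 × 2.455 = 493.2 N·m clockwise.
Sign: 25.2 × 9.8 = 247 N down at 0.625 m → arm 0.625 m, τ = 247 × 0.625 = 154.4 N·m clockwise.
Total clockwise load moment = 647.6 N·m.
The cable tension T acts at 3 m; only its component perpendicular to the boom, T sinθ, produces torque. sin 29.6° = 0.4939.
Στ = 0 ⇒ T × 3 × 0.4939 = 647.6 ⇒ T = 647.6 / 1.482 = 437 N.

T ≈ 437 N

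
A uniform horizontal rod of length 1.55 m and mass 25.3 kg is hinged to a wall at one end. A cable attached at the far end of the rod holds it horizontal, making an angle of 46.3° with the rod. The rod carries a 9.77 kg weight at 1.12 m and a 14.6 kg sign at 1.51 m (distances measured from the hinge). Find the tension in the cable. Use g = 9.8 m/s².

T ≈ 460 N

Choose the hinge as the axis so the unknown hinge reaction has zero arm there.
Beam weight: 25.3 × 9.8 = 247.9 N down at 0.775 m → arm 0.775 m, τ = 247.9 × 0.775 = 192.1 N·m clockwise.
Weight: 9.77 × 9.8 = 95.75 N down at 1.12 m → arm 1.12 m, τ = 95.75 × 1.12 = 107.2 N·m clockwise.
Sign: 14.6 × 9.8 = 143.1 N down at 1.51 m → arm 1.51 m, τ = 143.1 × 1.51 = 216.1 N·m clockwise.
Total clockwise load moment = 515.4 N·m.
The cable tension T acts at 1.55 m; only its component perpendicular to the rod, T sinθ, produces torque. sin 46.3° = 0.723.
Setting net torque to zero: T × 1.55 × 0.723 = 515.4 → T = 515.4 / 1.121 = 460 N.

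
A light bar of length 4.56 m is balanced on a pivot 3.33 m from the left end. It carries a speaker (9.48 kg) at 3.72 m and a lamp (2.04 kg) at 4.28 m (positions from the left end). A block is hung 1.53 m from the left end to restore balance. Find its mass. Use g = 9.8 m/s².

m ≈ 3.13 kg

Sum moments about the pivot (at 3.33 m from the left end) (the support reaction has zero arm there).
Speaker: 9.48 × 9.8 = 92.9 N down at 3.72 m → arm 0.39 m, τ = 92.9 × 0.39 = 36.23 N·m clockwise.
Lamp: 2.04 × 9.8 = 19.99 N down at 4.28 m → arm 0.95 m, τ = 19.99 × 0.95 = 18.99 N·m clockwise.
Net moment of known loads = 55.22 N·m clockwise.
An unknown mass m at 1.53 m has arm 1.8 m; its moment is m·g·1.8 counterclockwise.
For rotational equilibrium, m × 9.8 × 1.8 = 55.22, so m = 55.22 / (9.8 × 1.8) = 3.13 kg.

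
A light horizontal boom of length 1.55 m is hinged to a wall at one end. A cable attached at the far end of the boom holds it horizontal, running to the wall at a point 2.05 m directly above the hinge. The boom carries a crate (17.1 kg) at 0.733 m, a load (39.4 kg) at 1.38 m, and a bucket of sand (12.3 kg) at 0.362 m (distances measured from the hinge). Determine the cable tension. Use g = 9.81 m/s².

Taking torques about the hinge:
Crate: 17.1 × 9.81 = 167.8 N down at 0.733 m → arm 0.733 m, τ = 167.8 × 0.733 = 123 N·m clockwise.
Load: 39.4 × 9.81 = 386.5 N down at 1.38 m → arm 1.38 m, τ = 386.5 × 1.38 = 533.4 N·m clockwise.
Bucket of sand: 12.3 × 9.81 = 120.7 N down at 0.362 m → arm 0.362 m, τ = 120.7 × 0.362 = 43.69 N·m clockwise.
Total clockwise load moment = 700.1 N·m.
The cable tension T acts at 1.55 m; only its component perpendicular to the boom, T sinθ, produces torque. sinθ = h/√(h²+d²) = 2.05/√(2.05²+1.55²) = 0.7977.
For rotational equilibrium, T × 1.55 × 0.7977 = 700.1, so T = 700.1 / 1.236 = 566 N.

T ≈ 566 N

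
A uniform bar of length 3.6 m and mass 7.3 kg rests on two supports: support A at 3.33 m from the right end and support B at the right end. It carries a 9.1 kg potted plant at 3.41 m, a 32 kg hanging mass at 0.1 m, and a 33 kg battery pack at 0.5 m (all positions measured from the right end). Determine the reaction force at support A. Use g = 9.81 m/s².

R_A ≈ 188 N

Sum moments about support B (its reaction then has zero moment arm).
Beam weight: 7.3 × 9.81 = 71.61 N down at 1.8 m → arm 1.8 m, τ = 71.61 × 1.8 = 128.9 N·m counterclockwise.
Potted plant: 9.1 × 9.81 = 89.27 N down at 3.41 m → arm 3.41 m, τ = 89.27 × 3.41 = 304.4 N·m counterclockwise.
Hanging mass: 32 × 9.81 = 313.9 N down at 0.1 m → arm 0.1 m, τ = 313.9 × 0.1 = 31.39 N·m counterclockwise.
Battery pack: 33 × 9.81 = 323.7 N down at 0.5 m → arm 0.5 m, τ = 323.7 × 0.5 = 161.8 N·m counterclockwise.
Net load moment about support B = 626.5 N·m counterclockwise.
Reaction R at support A is upward at 3.33 m, arm 3.33 m → moment R × 3.33 clockwise.
Balancing moments: R × 3.33 = 626.5, giving R = 188 N.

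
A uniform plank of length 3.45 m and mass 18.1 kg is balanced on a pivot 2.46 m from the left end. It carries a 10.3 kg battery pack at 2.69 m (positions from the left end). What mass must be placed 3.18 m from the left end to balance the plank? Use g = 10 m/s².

Taking torques about the pivot (at 2.46 m from the left end):
Beam weight: 18.1 × 10 = 181 N down at 1.725 m → arm 0.735 m, τ = 181 × 0.735 = 133 N·m counterclockwise.
Battery pack: 10.3 × 10 = 103 N down at 2.69 m → arm 0.23 m, τ = 103 × 0.23 = 23.69 N·m clockwise.
Net moment of known loads = 109.3 N·m counterclockwise.
An unknown mass m at 3.18 m has arm 0.72 m; its moment is m·g·0.72 clockwise.
Balancing moments: m × 10 × 0.72 = 109.3, giving m = 109.3 / (10 × 0.72) = 15.2 kg.

m ≈ 15.2 kg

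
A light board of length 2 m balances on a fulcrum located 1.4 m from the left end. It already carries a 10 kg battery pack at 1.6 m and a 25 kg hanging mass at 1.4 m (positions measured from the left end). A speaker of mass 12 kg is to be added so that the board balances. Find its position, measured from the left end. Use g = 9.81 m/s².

Sum moments about the fulcrum (at 1.4 m from the left end) (the support reaction has zero arm there).
Battery pack: 10 × 9.81 = 98.1 N down at 1.6 m → arm 0.2 m, τ = 98.1 × 0.2 = 19.62 N·m clockwise.
Hanging mass: acts at the fulcrum, moment arm 0 → no torque.
Net moment of existing loads = 19.62 N·m clockwise.
The speaker weighs 12 × 9.81 = 117.7 N and must supply an equal counterclockwise moment, so its lever arm about the fulcrum is 19.62 / 117.7 = 0.167 m.
That puts it at 1.4 − 0.167 = 1.23 m from the left end.

x ≈ 1.23 m from the left end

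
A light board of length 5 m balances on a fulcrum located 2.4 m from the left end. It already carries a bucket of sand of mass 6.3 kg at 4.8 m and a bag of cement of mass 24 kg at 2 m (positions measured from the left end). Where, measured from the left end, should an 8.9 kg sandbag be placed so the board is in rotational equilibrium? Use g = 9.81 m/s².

x ≈ 1.78 m from the left end

Taking torques about the fulcrum (at 2.4 m from the left end):
Bucket of sand: 6.3 × 9.81 = 61.8 N down at 4.8 m → arm 2.4 m, τ = 61.8 × 2.4 = 148.3 N·m clockwise.
Bag of cement: 24 × 9.81 = 235.4 N down at 2 m → arm 0.4 m, τ = 235.4 × 0.4 = 94.16 N·m counterclockwise.
Net moment of existing loads = 54.14 N·m clockwise.
The sandbag weighs 8.9 × 9.81 = 87.31 N and must supply an equal counterclockwise moment, so its lever arm about the fulcrum is 54.14 / 87.31 = 0.62 m.
That puts it at 2.4 − 0.62 = 1.78 m from the left end.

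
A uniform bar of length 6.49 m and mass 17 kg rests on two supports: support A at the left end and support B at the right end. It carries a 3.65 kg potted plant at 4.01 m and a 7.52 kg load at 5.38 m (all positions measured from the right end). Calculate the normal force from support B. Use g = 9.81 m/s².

R_B ≈ 110 N

About support A:
Beam weight: 17 × 9.81 = 166.8 N down at 3.245 m → arm 3.245 m, τ = 166.8 × 3.245 = 541.3 N·m clockwise.
Potted plant: 3.65 × 9.81 = 35.81 N down at 4.01 m → arm 2.48 m, τ = 35.81 × 2.48 = 88.81 N·m clockwise.
Load: 7.52 × 9.81 = 73.77 N down at 5.38 m → arm 1.11 m, τ = 73.77 × 1.11 = 81.88 N·m clockwise.
Net load moment about support A = 712 N·m clockwise.
Reaction R at support B is upward at 0 m, arm 6.49 m → moment R × 6.49 counterclockwise.
Στ = 0 ⇒ R × 6.49 = 712 ⇒ R = 110 N.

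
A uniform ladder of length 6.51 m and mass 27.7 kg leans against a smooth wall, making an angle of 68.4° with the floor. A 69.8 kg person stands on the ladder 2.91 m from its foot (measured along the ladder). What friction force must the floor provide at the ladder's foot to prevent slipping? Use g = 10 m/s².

About the foot of the ladder:
Ladder weight 27.7×10 = 277 N acts at 3.255 m along the ladder; its horizontal arm is 3.255·cos68.4° = 1.198 m → τ = 331.8 N·m clockwise.
Person: 69.8×10 = 698 N at 2.91 m → arm 1.071 m → τ = 747.6 N·m clockwise.
Wall normal N acts horizontally at the top; its moment arm is the height L sinθ = 6.51·sin68.4° = 6.053 m, counterclockwise.
Στ = 0 ⇒ N × 6.053 = 1079 ⇒ N = 178 N.
ΣFx = 0: friction at the foot balances the wall's push, so f = N_wall = 178 N.

f ≈ 178 N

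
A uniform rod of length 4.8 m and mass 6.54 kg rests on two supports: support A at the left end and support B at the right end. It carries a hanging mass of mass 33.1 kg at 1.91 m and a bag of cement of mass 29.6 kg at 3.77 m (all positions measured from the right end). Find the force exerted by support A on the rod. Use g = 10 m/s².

R_A ≈ 397 N

Take moments about support B.
Beam weight: 6.54 × 10 = 65.4 N down at 2.4 m → arm 2.4 m, τ = 65.4 × 2.4 = 157 N·m counterclockwise.
Hanging mass: 33.1 × 10 = 331 N down at 1.91 m → arm 1.91 m, τ = 331 × 1.91 = 632.2 N·m counterclockwise.
Bag of cement: 29.6 × 10 = 296 N down at 3.77 m → arm 3.77 m, τ = 296 × 3.77 = 1116 N·m counterclockwise.
Net load moment about support B = 1905 N·m counterclockwise.
Reaction R at support A is upward at 4.8 m, arm 4.8 m → moment R × 4.8 clockwise.
Στ = 0 ⇒ R × 4.8 = 1905 ⇒ R = 397 N.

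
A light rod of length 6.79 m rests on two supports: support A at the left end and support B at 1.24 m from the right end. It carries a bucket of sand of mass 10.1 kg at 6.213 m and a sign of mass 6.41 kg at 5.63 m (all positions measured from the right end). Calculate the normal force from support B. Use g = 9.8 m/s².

R_B ≈ 23.4 N

Take moments about support A.
Bucket of sand: 10.1 × 9.8 = 98.98 N down at 6.213 m → arm 0.577 m, τ = 98.98 × 0.577 = 57.11 N·m clockwise.
Sign: 6.41 × 9.8 = 62.82 N down at 5.63 m → arm 1.16 m, τ = 62.82 × 1.16 = 72.87 N·m clockwise.
Net load moment about support A = 130 N·m clockwise.
Reaction R at support B is upward at 1.24 m, arm 5.55 m → moment R × 5.55 counterclockwise.
For rotational equilibrium, R × 5.55 = 130, so R = 23.4 N.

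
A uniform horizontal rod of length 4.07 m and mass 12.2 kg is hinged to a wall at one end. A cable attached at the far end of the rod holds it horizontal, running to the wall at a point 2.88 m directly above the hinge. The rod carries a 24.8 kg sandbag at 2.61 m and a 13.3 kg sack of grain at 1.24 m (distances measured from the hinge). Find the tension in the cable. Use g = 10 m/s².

Taking torques about the hinge:
Beam weight: 12.2 × 10 = 122 N down at 2.035 m → arm 2.035 m, τ = 122 × 2.035 = 248.3 N·m clockwise.
Sandbag: 24.8 × 10 = 248 N down at 2.61 m → arm 2.61 m, τ = 248 × 2.61 = 647.3 N·m clockwise.
Sack of grain: 13.3 × 10 = 133 N down at 1.24 m → arm 1.24 m, τ = 133 × 1.24 = 164.9 N·m clockwise.
Total clockwise load moment = 1060 N·m.
The cable tension T acts at 4.07 m; only its component perpendicular to the rod, T sinθ, produces torque. sinθ = h/√(h²+d²) = 2.88/√(2.88²+4.07²) = 0.5776.
For rotational equilibrium, T × 4.07 × 0.5776 = 1060, so T = 1060 / 2.351 = 451 N.

T ≈ 451 N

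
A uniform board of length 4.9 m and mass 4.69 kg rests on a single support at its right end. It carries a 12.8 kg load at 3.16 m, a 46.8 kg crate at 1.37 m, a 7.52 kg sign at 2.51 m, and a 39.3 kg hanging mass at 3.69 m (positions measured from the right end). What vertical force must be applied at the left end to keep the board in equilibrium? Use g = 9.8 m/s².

Take moments about the right end.
Beam weight: 4.69 × 9.8 = 45.96 N down at 2.45 m → arm 2.45 m, τ = 45.96 × 2.45 = 112.6 N·m counterclockwise.
Load: 12.8 × 9.8 = 125.4 N down at 3.16 m → arm 3.16 m, τ = 125.4 × 3.16 = 396.3 N·m counterclockwise.
Crate: 46.8 × 9.8 = 458.6 N down at 1.37 m → arm 1.37 m, τ = 458.6 × 1.37 = 628.3 N·m counterclockwise.
Sign: 7.52 × 9.8 = 73.7 N down at 2.51 m → arm 2.51 m, τ = 73.7 × 2.51 = 185 N·m counterclockwise.
Hanging mass: 39.3 × 9.8 = 385.1 N down at 3.69 m → arm 3.69 m, τ = 385.1 × 3.69 = 1421 N·m counterclockwise.
Net moment of the loads = 2743 N·m counterclockwise.
The upward force F acts at the left end, arm 4.9 m, giving F × 4.9 clockwise.
Στ = 0 ⇒ F × 4.9 = 2743 ⇒ F = 2743 / 4.9 = 560 N.

F ≈ 560 N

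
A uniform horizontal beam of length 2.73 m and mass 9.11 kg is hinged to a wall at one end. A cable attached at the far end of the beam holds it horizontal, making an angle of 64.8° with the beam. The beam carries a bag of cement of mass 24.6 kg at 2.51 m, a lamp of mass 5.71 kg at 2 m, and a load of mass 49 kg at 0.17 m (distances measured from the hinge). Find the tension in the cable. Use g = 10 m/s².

About the hinge:
Beam weight: 9.11 × 10 = 91.1 N down at 1.365 m → arm 1.365 m, τ = 91.1 × 1.365 = 124.4 N·m clockwise.
Bag of cement: 24.6 × 10 = 246 N down at 2.51 m → arm 2.51 m, τ = 246 × 2.51 = 617.5 N·m clockwise.
Lamp: 5.71 × 10 = 57.1 N down at 2 m → arm 2 m, τ = 57.1 × 2 = 114.2 N·m clockwise.
Load: 49 × 10 = 490 N down at 0.17 m → arm 0.17 m, τ = 490 × 0.17 = 83.3 N·m clockwise.
Total clockwise load moment = 939.4 N·m.
The cable tension T acts at 2.73 m; only its component perpendicular to the beam, T sinθ, produces torque. sin 64.8° = 0.9048.
Balancing moments: T × 2.73 × 0.9048 = 939.4, giving T = 939.4 / 2.47 = 380 N.

T ≈ 380 N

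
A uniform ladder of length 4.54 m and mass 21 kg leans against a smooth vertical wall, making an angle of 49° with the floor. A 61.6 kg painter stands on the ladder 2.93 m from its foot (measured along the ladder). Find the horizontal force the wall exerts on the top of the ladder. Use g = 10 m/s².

Choose the foot of the ladder as the axis so the floor normal and friction both act there and drop out.
Ladder weight 21×10 = 210 N acts at 2.27 m along the ladder; its horizontal arm is 2.27·cos49° = 1.489 m → τ = 312.7 N·m clockwise.
Painter: 61.6×10 = 616 N at 2.93 m → arm 1.922 m → τ = 1184 N·m clockwise.
Wall normal N acts horizontally at the top; its moment arm is the height L sinθ = 4.54·sin49° = 3.426 m, counterclockwise.
For rotational equilibrium, N × 3.426 = 1497, so N = 437 N.

N_wall ≈ 437 N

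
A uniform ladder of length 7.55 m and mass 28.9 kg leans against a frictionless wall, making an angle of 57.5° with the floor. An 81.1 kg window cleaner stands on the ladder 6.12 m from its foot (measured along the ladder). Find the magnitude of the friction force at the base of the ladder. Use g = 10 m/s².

Take moments about the foot of the ladder.
Ladder weight 28.9×10 = 289 N acts at 3.775 m along the ladder; its horizontal arm is 3.775·cos57.5° = 2.028 m → τ = 586.1 N·m clockwise.
Window cleaner: 81.1×10 = 811 N at 6.12 m → arm 3.288 m → τ = 2667 N·m clockwise.
Wall normal N acts horizontally at the top; its moment arm is the height L sinθ = 7.55·sin57.5° = 6.368 m, counterclockwise.
Setting net torque to zero: N × 6.368 = 3253 → N = 511 N.
ΣFx = 0: friction at the foot balances the wall's push, so f = N_wall = 511 N.

f ≈ 511 N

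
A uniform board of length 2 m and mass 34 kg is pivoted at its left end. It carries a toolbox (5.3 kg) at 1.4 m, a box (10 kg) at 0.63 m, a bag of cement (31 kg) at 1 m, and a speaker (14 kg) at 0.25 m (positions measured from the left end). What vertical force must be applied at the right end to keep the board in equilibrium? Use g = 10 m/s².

Take moments about the left end.
Beam weight: 34 × 10 = 340 N down at 1 m → arm 1 m, τ = 340 × 1 = 340 N·m clockwise.
Toolbox: 5.3 × 10 = 53 N down at 1.4 m → arm 1.4 m, τ = 53 × 1.4 = 74.2 N·m clockwise.
Box: 10 × 10 = 100 N down at 0.63 m → arm 0.63 m, τ = 100 × 0.63 = 63 N·m clockwise.
Bag of cement: 31 × 10 = 310 N down at 1 m → arm 1 m, τ = 310 × 1 = 310 N·m clockwise.
Speaker: 14 × 10 = 140 N down at 0.25 m → arm 0.25 m, τ = 140 × 0.25 = 35 N·m clockwise.
Net moment of the loads = 822.2 N·m clockwise.
The upward force F acts at the right end, arm 2 m, giving F × 2 counterclockwise.
Balancing moments: F × 2 = 822.2, giving F = 822.2 / 2 = 411 N.

F ≈ 411 N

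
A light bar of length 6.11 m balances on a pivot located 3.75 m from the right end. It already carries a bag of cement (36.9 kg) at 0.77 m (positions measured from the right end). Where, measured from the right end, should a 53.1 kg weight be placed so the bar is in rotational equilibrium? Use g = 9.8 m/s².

x ≈ 5.82 m from the right end

About the pivot (at 3.75 m from the right end):
Bag of cement: 36.9 × 9.8 = 361.6 N down at 0.77 m → arm 2.98 m, τ = 361.6 × 2.98 = 1078 N·m clockwise.
Net moment of existing loads = 1078 N·m clockwise.
The weight weighs 53.1 × 9.8 = 520.4 N and must supply an equal counterclockwise moment, so its lever arm about the pivot is 1078 / 520.4 = 2.07 m.
That puts it at 3.75 + 2.07 = 5.82 m from the right end.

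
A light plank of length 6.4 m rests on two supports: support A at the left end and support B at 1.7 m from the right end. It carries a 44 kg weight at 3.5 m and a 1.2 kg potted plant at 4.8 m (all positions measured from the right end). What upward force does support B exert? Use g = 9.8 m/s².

R_B ≈ 270 N

Take moments about support A.
Weight: 44 × 9.8 = 431.2 N down at 3.5 m → arm 2.9 m, τ = 431.2 × 2.9 = 1250 N·m clockwise.
Potted plant: 1.2 × 9.8 = 11.76 N down at 4.8 m → arm 1.6 m, τ = 11.76 × 1.6 = 18.82 N·m clockwise.
Net load moment about support A = 1269 N·m clockwise.
Reaction R at support B is upward at 1.7 m, arm 4.7 m → moment R × 4.7 counterclockwise.
Setting net torque to zero: R × 4.7 = 1269 → R = 270 N.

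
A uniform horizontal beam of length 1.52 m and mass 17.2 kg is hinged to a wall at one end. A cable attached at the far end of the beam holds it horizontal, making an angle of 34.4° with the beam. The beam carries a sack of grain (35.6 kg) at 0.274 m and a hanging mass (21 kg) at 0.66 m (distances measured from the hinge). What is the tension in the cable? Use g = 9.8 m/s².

Choose the hinge as the axis so the unknown hinge reaction has zero arm there.
Beam weight: 17.2 × 9.8 = 168.6 N down at 0.76 m → arm 0.76 m, τ = 168.6 × 0.76 = 128.1 N·m clockwise.
Sack of grain: 35.6 × 9.8 = 348.9 N down at 0.274 m → arm 0.274 m, τ = 348.9 × 0.274 = 95.6 N·m clockwise.
Hanging mass: 21 × 9.8 = 205.8 N down at 0.66 m → arm 0.66 m, τ = 205.8 × 0.66 = 135.8 N·m clockwise.
Total clockwise load moment = 359.5 N·m.
The cable tension T acts at 1.52 m; only its component perpendicular to the beam, T sinθ, produces torque. sin 34.4° = 0.565.
Setting net torque to zero: T × 1.52 × 0.565 = 359.5 → T = 359.5 / 0.8588 = 419 N.

T ≈ 419 N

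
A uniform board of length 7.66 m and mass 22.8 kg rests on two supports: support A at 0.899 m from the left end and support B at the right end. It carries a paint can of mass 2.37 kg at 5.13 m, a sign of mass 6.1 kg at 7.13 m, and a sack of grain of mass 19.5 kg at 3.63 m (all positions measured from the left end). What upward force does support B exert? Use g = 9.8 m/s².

R_B ≈ 244 N

About support A:
Beam weight: 22.8 × 9.8 = 223.4 N down at 3.83 m → arm 2.931 m, τ = 223.4 × 2.931 = 654.8 N·m clockwise.
Paint can: 2.37 × 9.8 = 23.23 N down at 5.13 m → arm 4.231 m, τ = 23.23 × 4.231 = 98.29 N·m clockwise.
Sign: 6.1 × 9.8 = 59.78 N down at 7.13 m → arm 6.231 m, τ = 59.78 × 6.231 = 372.5 N·m clockwise.
Sack of grain: 19.5 × 9.8 = 191.1 N down at 3.63 m → arm 2.731 m, τ = 191.1 × 2.731 = 521.9 N·m clockwise.
Net load moment about support A = 1647 N·m clockwise.
Reaction R at support B is upward at 7.66 m, arm 6.761 m → moment R × 6.761 counterclockwise.
For rotational equilibrium, R × 6.761 = 1647, so R = 244 N.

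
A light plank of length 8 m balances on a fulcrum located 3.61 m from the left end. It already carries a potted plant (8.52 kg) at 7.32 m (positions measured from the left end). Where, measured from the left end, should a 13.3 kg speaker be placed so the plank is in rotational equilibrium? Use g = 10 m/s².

x ≈ 1.23 m from the left end

Taking torques about the fulcrum (at 3.61 m from the left end):
Potted plant: 8.52 × 10 = 85.2 N down at 7.32 m → arm 3.71 m, τ = 85.2 × 3.71 = 316.1 N·m clockwise.
Net moment of existing loads = 316.1 N·m clockwise.
The speaker weighs 13.3 × 10 = 133 N and must supply an equal counterclockwise moment, so its lever arm about the fulcrum is 316.1 / 133 = 2.38 m.
That puts it at 3.61 − 2.38 = 1.23 m from the left end.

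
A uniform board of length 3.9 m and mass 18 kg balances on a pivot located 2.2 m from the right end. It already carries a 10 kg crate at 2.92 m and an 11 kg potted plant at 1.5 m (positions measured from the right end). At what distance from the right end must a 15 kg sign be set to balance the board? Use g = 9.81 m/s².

x ≈ 2.53 m from the right end

Take moments about the pivot (at 2.2 m from the right end).
Beam weight: 18 × 9.81 = 176.6 N down at 1.95 m → arm 0.25 m, τ = 176.6 × 0.25 = 44.15 N·m clockwise.
Crate: 10 × 9.81 = 98.1 N down at 2.92 m → arm 0.72 m, τ = 98.1 × 0.72 = 70.63 N·m counterclockwise.
Potted plant: 11 × 9.81 = 107.9 N down at 1.5 m → arm 0.7 m, τ = 107.9 × 0.7 = 75.53 N·m clockwise.
Net moment of existing loads = 49.05 N·m clockwise.
The sign weighs 15 × 9.81 = 147.2 N and must supply an equal counterclockwise moment, so its lever arm about the pivot is 49.05 / 147.2 = 0.333 m.
That puts it at 2.2 + 0.333 = 2.53 m from the right end.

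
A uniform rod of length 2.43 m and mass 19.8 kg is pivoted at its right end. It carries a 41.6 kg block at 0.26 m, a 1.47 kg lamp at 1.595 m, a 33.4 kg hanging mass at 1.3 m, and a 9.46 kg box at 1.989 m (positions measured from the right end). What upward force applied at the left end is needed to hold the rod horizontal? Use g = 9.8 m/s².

F ≈ 401 N

Sum moments about the right end (the unknown pivot reaction has zero arm there).
Beam weight: 19.8 × 9.8 = 194 N down at 1.215 m → arm 1.215 m, τ = 194 × 1.215 = 235.7 N·m counterclockwise.
Block: 41.6 × 9.8 = 407.7 N down at 0.26 m → arm 0.26 m, τ = 407.7 × 0.26 = 106 N·m counterclockwise.
Lamp: 1.47 × 9.8 = 14.41 N down at 1.595 m → arm 1.595 m, τ = 14.41 × 1.595 = 22.98 N·m counterclockwise.
Hanging mass: 33.4 × 9.8 = 327.3 N down at 1.3 m → arm 1.3 m, τ = 327.3 × 1.3 = 425.5 N·m counterclockwise.
Box: 9.46 × 9.8 = 92.71 N down at 1.989 m → arm 1.989 m, τ = 92.71 × 1.989 = 184.4 N·m counterclockwise.
Net moment of the loads = 974.6 N·m counterclockwise.
The upward force F acts at the left end, arm 2.43 m, giving F × 2.43 clockwise.
Balancing moments: F × 2.43 = 974.6, giving F = 974.6 / 2.43 = 401 N.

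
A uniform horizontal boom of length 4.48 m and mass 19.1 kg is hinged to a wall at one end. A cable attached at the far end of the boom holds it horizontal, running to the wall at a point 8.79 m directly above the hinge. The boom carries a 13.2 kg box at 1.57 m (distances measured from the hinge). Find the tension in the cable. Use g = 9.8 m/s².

T ≈ 156 N

Take moments about the hinge.
Beam weight: 19.1 × 9.8 = 187.2 N down at 2.24 m → arm 2.24 m, τ = 187.2 × 2.24 = 419.3 N·m clockwise.
Box: 13.2 × 9.8 = 129.4 N down at 1.57 m → arm 1.57 m, τ = 129.4 × 1.57 = 203.2 N·m clockwise.
Total clockwise load moment = 622.5 N·m.
The cable tension T acts at 4.48 m; only its component perpendicular to the boom, T sinθ, produces torque. sinθ = h/√(h²+d²) = 8.79/√(8.79²+4.48²) = 0.891.
Setting net torque to zero: T × 4.48 × 0.891 = 622.5 → T = 622.5 / 3.992 = 156 N.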